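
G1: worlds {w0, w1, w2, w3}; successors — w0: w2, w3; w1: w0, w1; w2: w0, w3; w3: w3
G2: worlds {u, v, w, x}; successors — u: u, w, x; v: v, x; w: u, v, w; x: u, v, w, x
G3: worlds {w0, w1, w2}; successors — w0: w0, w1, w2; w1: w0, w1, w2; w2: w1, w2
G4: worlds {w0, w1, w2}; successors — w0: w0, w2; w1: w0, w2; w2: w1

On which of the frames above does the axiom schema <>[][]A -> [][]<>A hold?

This is the axiom for a generalized confluence (Geach) condition; its first-order frame correspondent is forall x forall y forall z ((xRy & x R^2 z) -> exists w (y R^2 w & zRw)).
G1: holds.
G2: holds.
G3: holds.
G4: fails — w0Rw2, w0R²w2 but no w with w2R²w and w2Rw.
Valid on: G1, G2, G3.

G1, G2, G3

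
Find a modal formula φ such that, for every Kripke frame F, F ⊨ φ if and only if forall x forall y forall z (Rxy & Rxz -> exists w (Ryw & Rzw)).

A defining formula is ◇□p → □◇p (the .2 axiom).

◇□p → □◇p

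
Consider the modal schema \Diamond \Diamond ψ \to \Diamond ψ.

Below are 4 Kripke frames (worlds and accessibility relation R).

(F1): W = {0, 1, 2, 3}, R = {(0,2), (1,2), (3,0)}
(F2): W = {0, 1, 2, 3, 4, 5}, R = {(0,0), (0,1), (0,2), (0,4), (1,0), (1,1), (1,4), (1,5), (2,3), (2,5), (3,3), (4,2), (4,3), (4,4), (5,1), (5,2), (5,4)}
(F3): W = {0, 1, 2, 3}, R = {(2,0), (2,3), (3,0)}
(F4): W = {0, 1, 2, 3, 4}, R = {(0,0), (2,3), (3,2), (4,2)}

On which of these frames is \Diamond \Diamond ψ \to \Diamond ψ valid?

This is the axiom for transitivity; its first-order frame correspondent is \forall x \forall y \forall z (Rxy \wedge Ryz \to Rxz).
(F1): fails — R30 and R02 but not R32.
(F2): fails — R10 and R02 but not R12.
(F3): satisfies the condition.
(F4): fails — R23 and R32 but not R22.
Valid on: (F3).

(F3)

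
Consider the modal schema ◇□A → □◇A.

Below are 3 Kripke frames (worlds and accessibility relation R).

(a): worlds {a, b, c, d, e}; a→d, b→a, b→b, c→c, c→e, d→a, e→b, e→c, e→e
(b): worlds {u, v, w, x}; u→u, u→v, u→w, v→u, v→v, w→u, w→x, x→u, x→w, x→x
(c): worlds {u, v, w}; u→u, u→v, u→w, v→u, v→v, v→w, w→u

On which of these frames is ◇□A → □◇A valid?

Frame correspondent (Sahlqvist): ∀x ∀y ∀z (Rxy ∧ Rxz → ∃w (Ryw ∧ Rzw)) — i.e. convergence.
(a): fails — Rbb and Rba but b and a have no common successor.
(b): holds.
(c): holds.

(b), (c)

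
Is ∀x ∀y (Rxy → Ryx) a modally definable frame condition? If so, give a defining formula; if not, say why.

Yes, by q → □◇q

The condition is symmetry. A defining modal formula is q → □◇q.
Suppose q→□◇q is valid. Take Rxy and set V(q)={x}. Then q at x, so □◇q at x, so ◇q at y, so some z with Ryz has q; z=x, i.e. Ryx.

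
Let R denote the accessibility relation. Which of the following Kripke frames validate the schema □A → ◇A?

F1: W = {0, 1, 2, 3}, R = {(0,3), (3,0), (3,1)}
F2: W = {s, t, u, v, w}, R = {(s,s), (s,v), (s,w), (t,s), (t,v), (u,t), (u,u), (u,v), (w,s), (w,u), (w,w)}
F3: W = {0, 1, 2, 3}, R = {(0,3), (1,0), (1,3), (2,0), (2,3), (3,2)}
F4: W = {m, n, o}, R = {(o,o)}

This is the axiom for seriality; its first-order frame correspondent is ∀x ∃y Rxy.
F1: fails — world 1 has no successor.
F2: fails — world v has no successor.
F3: holds.
F4: fails — world m has no successor.
Valid on: F3.

F3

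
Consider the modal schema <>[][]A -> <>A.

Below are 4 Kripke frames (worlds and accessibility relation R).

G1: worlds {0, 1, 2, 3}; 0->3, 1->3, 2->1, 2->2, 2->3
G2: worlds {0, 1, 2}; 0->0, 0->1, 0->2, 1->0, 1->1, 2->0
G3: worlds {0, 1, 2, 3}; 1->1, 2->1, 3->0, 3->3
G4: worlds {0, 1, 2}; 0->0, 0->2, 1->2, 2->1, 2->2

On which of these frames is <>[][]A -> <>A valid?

G2, G4

Frame correspondent (Sahlqvist): forall x forall y (xRy -> exists w (y R^2 w & xRw)) — i.e. a generalized confluence (Geach) condition.
G1: fails — 0R3 but no w with 3R²w and 0Rw.
G2: satisfies the condition.
G3: fails — 3R0 but no w with 0R²w and 3Rw.
G4: satisfies the condition.
Valid on: G2, G4.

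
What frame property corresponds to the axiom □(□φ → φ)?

Suppose □(□φ→φ) is valid. Take Rxy and set V(φ)={w : Ryw}. Then at y, □φ holds; since □(□φ→φ) at x, □φ→φ at y, so φ at y, i.e. Ryy.

Shift-reflexivity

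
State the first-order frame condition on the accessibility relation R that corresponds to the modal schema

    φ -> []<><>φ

forall x forall z (xRz -> exists w (x = w & z R^2 w))

This is a Sahlqvist (Geach-type) schema ◇^0□^0φ → □^1◇^2φ.
Minimal-valuation argument: fix x; take any y with xR^0y and any z with xR^1z. Set V(φ) to the set of worlds R-reachable from y in exactly 0 steps. Then □^0φ holds at y, so the antecedent holds at x; validity forces ◇^2φ at z, giving a w with zR^2w and yR^0w.
First-order correspondent: forall x forall z (xRz -> exists w (x = w & z R^2 w)).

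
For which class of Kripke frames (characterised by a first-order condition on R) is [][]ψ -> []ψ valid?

Density

Suppose □□ψ→□ψ is valid. Take Rxy and set V(ψ)={w : xR²w}. Then □□ψ at x, so □ψ at x, so ψ at y, i.e. ∃z(Rxz∧Rzy).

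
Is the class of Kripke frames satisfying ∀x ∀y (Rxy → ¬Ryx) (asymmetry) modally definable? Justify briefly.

Not definable by any modal formula

Any modally definable frame class is closed under surjective bounded morphisms.
The 3-cycle (worlds 0,1,2 with 0→1→2→0) is asymmetric. Mapping every world to a single reflexive point • is a surjective bounded morphism, and the reflexive point is not asymmetric (R•• but asymmetry requires ¬R••).
Hence asymmetry is not modally definable.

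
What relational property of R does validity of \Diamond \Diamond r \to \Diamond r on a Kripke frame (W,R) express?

Transitivity

This is frame-equivalent to □r → □□r (substitute ¬r for r and contrapose).
Suppose □r→□□r is valid. Take Rxy, Ryz and set V(r)={w : Rxw}. Then □r at x, so □□r at x, so □r at y, so r at z, i.e. Rxz.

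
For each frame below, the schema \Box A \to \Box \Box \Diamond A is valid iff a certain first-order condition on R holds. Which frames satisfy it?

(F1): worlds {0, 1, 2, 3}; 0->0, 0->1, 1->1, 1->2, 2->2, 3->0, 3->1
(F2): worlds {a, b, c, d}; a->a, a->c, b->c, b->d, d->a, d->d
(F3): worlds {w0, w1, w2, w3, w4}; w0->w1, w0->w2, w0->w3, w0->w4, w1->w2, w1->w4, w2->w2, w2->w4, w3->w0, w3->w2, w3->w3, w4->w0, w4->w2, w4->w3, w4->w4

Frame correspondent (Sahlqvist): \forall x \forall z (x R^2 z \to \exists w (xRw \wedge zRw)) — i.e. a generalized confluence (Geach) condition.
(F1): fails — 0R²2 but no w with 0Rw and 2Rw.
(F2): fails — aR²c but no w with aRw and cRw.
(F3): holds.
Valid on: (F3).

(F3)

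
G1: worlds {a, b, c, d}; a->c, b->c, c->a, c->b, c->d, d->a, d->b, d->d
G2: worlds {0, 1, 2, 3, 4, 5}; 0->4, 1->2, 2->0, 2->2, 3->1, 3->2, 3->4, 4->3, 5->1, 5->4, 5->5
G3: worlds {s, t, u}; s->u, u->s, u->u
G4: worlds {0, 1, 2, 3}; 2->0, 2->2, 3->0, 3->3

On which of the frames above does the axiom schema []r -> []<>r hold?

Frame correspondent (Sahlqvist): forall x forall z (xRz -> exists w (xRw & zRw)) — i.e. a generalized confluence (Geach) condition.
G1: fails — aRc but no w with aRw and cRw.
G2: fails — 0R4 but no w with 0Rw and 4Rw.
G3: condition met.
G4: fails — 2R0 but no w with 2Rw and 0Rw.

G3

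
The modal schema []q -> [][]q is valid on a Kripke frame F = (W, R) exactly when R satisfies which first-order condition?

Suppose □q→□□q is valid. Take Rxy, Ryz and set V(q)={w : Rxw}. Then □q at x, so □□q at x, so □q at y, so q at z, i.e. Rxz.
Conversely, any frame satisfying forall x forall y forall z (Rxy & Ryz -> Rxz) validates the schema.
So the correspondent is transitivity.

transitivity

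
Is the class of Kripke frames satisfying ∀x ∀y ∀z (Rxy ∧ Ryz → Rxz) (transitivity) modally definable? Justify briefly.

Yes, by □r → □□r

This is a Sahlqvist condition; the 4 axiom □r → □□r defines it.
Suppose □r→□□r is valid. Take Rxy, Ryz and set V(r)={w : Rxw}. Then □r at x, so □□r at x, so □r at y, so r at z, i.e. Rxz.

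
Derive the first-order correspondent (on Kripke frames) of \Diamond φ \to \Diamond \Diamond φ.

\forall x \forall y (xRy \to \exists w (y = w \wedge x R^2 w))

This is a Sahlqvist (Geach-type) schema ◇^1□^0φ → □^0◇^2φ.
First-order correspondent: \forall x \forall y (xRy \to \exists w (y = w \wedge x R^2 w)).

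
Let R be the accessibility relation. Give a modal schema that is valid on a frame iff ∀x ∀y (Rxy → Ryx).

This is symmetry; the standard corresponding axiom is B: r → □◇r.

r → □◇r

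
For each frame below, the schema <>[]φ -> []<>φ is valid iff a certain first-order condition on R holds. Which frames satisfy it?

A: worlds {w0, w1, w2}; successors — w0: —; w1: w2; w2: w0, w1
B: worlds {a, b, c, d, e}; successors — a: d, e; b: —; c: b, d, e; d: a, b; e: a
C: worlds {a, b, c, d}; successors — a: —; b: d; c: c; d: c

C

The schema corresponds to convergence: forall x forall y forall z (Rxy & Rxz -> exists w (Ryw & Rzw)).
A: fails — Rw2w0 and Rw2w0 but w0 and w0 have no common successor.
B: fails — Rcd and Rcb but d and b have no common successor.
C: ✓.
Valid on: C.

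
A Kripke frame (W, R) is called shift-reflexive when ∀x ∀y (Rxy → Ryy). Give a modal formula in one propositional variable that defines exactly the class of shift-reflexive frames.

A defining formula is □(□r → r) (the T□ axiom).
Suppose □(□r→r) is valid. Take Rxy and set V(r)={w : Ryw}. Then at y, □r holds; since □(□r→r) at x, □r→r at y, so r at y, i.e. Ryy.

□(□r → r)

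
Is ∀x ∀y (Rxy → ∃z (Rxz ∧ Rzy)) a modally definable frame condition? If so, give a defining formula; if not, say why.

The condition is density. A defining modal formula is □□p → □p.
Suppose □□p→□p is valid. Take Rxy and set V(p)={w : xR²w}. Then □□p at x, so □p at x, so p at y, i.e. ∃z(Rxz∧Rzy).

Yes — defined by □□p → □p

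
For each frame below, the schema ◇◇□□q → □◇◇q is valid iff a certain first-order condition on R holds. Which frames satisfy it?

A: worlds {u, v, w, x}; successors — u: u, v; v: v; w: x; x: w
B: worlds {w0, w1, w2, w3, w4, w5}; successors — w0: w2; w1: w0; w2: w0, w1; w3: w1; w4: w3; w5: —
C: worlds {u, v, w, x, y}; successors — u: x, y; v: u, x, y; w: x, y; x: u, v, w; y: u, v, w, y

This is the axiom for a generalized confluence (Geach) condition; its first-order frame correspondent is ∀x ∀y ∀z ((xR²y ∧ xRz) → ∃w (yR²w ∧ zR²w)).
A: fails — wR²w, wRx but no t with wR²t and xR²t.
B: fails — w2R²w0, w2Rw1 but no w with w0R²w and w1R²w.
C: condition met.
Valid on: C.

C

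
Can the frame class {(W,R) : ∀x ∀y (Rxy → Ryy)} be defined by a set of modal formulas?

Yes, by □(□p → p)

This is a Sahlqvist condition; the T□ axiom □(□p → p) defines it.
Suppose □(□p→p) is valid. Take Rxy and set V(p)={w : Ryw}. Then at y, □p holds; since □(□p→p) at x, □p→p at y, so p at y, i.e. Ryy.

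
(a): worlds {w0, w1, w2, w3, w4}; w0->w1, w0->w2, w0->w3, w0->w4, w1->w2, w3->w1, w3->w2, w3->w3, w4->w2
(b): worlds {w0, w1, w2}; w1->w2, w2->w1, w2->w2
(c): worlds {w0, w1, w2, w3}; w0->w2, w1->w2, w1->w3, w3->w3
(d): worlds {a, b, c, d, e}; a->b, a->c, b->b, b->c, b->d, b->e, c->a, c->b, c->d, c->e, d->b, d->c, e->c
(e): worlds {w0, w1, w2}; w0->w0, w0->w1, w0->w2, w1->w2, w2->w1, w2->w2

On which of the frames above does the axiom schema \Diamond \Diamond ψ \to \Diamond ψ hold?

(a), (c)

This is the axiom for transitivity; its first-order frame correspondent is \forall x \forall y \forall z (Rxy \wedge Ryz \to Rxz).
(a): condition met.
(b): fails — Rw1w2 and Rw2w1 but not Rw1w1.
(c): condition met.
(d): fails — Rbc and Rca but not Rba.
(e): fails — Rw1w2 and Rw2w1 but not Rw1w1.
Valid on: (a), (c).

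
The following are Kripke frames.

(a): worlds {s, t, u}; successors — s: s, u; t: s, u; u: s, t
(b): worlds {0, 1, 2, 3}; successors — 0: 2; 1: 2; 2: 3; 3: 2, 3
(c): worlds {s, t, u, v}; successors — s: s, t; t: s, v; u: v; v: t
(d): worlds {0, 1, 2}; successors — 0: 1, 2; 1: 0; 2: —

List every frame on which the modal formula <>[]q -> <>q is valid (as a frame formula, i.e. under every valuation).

Frame correspondent (Sahlqvist): forall x forall y (xRy -> exists w (yRw & xRw)) — i.e. a generalized confluence (Geach) condition.
(a): condition met.
(b): fails — 0R2 but no w with 2Rw and 0Rw.
(c): fails — tRv but no w with vRw and tRw.
(d): fails — 0R1 but no w with 1Rw and 0Rw.

(a)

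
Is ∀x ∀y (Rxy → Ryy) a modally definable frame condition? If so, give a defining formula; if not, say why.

Yes, by □(□q → q)

Yes: it is shift-reflexivity, defined by the T□ schema □(□q → q).
Suppose □(□q→q) is valid. Take Rxy and set V(q)={w : Ryw}. Then at y, □q holds; since □(□q→q) at x, □q→q at y, so q at y, i.e. Ryy.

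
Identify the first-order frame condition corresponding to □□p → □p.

Density

Suppose □□p→□p is valid. Take Rxy and set V(p)={w : xR²w}. Then □□p at x, so □p at x, so p at y, i.e. ∃z(Rxz∧Rzy).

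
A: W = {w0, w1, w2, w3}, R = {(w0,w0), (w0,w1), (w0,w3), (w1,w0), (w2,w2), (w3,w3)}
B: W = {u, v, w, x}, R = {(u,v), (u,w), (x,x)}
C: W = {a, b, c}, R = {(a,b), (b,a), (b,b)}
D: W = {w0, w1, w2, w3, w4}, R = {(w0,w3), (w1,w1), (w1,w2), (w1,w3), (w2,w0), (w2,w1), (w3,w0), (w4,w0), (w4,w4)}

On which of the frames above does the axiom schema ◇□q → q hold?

Frame correspondent (Sahlqvist): ∀x ∀y (xRy → ∃w (yRw ∧ x = w)) — i.e. a generalized confluence (Geach) condition.
A: fails — w0Rw3 but no w with w3Rw and w0=w.
B: fails — uRv but no t with vRt and u=t.
C: holds.
D: fails — w1Rw3 but no w with w3Rw and w1=w.
Valid on: C.

C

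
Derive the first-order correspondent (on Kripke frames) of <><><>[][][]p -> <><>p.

This is a Sahlqvist (Geach-type) schema ◇^3□^3p → □^0◇^2p.
Minimal-valuation argument: fix x; take any y with xR^3y and any z with xR^0z. Set V(p) to the set of worlds R-reachable from y in exactly 3 steps. Then □^3p holds at y, so the antecedent holds at x; validity forces ◇^2p at z, giving a w with zR^2w and yR^3w.
First-order correspondent: forall x forall y (x R^3 y -> exists w (y R^3 w & x R^2 w)).

forall x forall y (x R^3 y -> exists w (y R^3 w & x R^2 w))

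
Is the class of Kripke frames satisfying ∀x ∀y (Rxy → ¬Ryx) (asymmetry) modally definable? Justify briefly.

If a class were modally definable it would be closed under surjective bounded morphisms (Goldblatt–Thomason).
The 5-cycle (worlds s,t,u,v,w with s→t→u→v→w→s) is asymmetric. Mapping every world to a single reflexive point • is a surjective bounded morphism, and the reflexive point is not asymmetric (R•• but asymmetry requires ¬R••).
Hence asymmetry is not modally definable.

Not modally definable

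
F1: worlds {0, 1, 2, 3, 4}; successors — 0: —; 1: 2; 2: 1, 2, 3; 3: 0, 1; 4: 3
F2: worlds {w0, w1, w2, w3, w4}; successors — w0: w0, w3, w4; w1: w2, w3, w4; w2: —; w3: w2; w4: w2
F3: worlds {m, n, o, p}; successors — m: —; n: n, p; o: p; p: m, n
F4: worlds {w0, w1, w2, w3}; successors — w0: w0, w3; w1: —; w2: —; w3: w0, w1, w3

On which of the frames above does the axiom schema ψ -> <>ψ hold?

none

The schema corresponds to reflexivity: forall x Rxx.
F1: fails — world 0 does not see itself.
F2: fails — world w1 does not see itself.
F3: fails — world m does not see itself.
F4: fails — world w1 does not see itself.
Valid on no frame.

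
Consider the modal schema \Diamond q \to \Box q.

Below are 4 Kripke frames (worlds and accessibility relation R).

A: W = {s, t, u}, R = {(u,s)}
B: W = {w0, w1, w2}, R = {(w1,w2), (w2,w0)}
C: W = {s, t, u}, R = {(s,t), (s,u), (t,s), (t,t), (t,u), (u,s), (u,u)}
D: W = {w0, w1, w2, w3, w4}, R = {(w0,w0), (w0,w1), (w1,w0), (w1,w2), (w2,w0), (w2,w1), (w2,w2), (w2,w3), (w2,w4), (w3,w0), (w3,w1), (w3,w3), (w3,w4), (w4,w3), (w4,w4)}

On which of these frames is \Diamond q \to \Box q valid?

A, B

Frame correspondent (Sahlqvist): \forall x \forall y \forall z (Rxy \wedge Rxz \to y = z) — i.e. partial functionality.
A: holds.
B: holds.
C: fails — s sees both t and u.
D: fails — w0 sees both w0 and w1.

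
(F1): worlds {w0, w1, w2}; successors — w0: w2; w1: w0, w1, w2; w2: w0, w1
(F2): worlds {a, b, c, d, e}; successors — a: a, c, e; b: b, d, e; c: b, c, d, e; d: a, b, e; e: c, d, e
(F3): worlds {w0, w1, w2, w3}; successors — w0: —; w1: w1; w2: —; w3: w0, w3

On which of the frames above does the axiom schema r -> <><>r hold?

This is the axiom for a generalized confluence (Geach) condition; its first-order frame correspondent is forall x exists w (x = w & x R^2 w).
(F1): satisfies the condition.
(F2): satisfies the condition.
(F3): fails — at w0 but no w with w0=w and w0R²w.

(F1), (F2)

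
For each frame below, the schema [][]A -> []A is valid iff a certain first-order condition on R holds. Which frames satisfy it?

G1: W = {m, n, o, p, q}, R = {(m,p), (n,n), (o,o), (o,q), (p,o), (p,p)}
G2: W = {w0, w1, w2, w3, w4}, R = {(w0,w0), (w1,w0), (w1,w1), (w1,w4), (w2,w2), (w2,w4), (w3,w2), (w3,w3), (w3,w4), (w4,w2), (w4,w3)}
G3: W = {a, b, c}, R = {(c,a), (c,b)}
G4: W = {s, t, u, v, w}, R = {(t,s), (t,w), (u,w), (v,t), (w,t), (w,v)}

G1, G2

Frame correspondent (Sahlqvist): forall x forall y (Rxy -> exists z (Rxz & Rzy)) — i.e. density.
G1: condition met.
G2: condition met.
G3: fails — Rca but no z with Rcz and Rza.
G4: fails — Ruw but no z with Ruz and Rzw.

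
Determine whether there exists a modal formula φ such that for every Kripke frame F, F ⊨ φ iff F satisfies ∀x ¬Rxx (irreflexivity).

No

Modal frame validity is preserved under surjective bounded morphisms.
The 4-cycle (worlds w0,w1,w2,w3 with w0→w1→w2→w3→w0) is irreflexive, and the map sending every world to a single reflexive point • is a surjective bounded morphism (forth: every edge maps to (•,•); back: every world has a successor). So any modal formula valid on the 4-cycle is also valid on the reflexive point, which is not irreflexive.
So the class is not modally definable.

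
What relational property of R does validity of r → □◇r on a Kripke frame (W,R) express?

Suppose r→□◇r is valid. Take Rxy and set V(r)={x}. Then r at x, so □◇r at x, so ◇r at y, so some z with Ryz has r; z=x, i.e. Ryx.
Conversely, on a frame with symmetry the schema holds at every world under every valuation.
So the correspondent is symmetry.

Symmetry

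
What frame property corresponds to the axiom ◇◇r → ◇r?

transitivity

This is a form of the 4 axiom.
Its frame correspondent is transitivity — ∀x ∀y ∀z (Rxy ∧ Ryz → Rxz).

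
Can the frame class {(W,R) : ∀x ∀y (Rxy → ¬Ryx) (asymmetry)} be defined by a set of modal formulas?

Any modally definable frame class is closed under surjective bounded morphisms.
The 4-cycle (worlds a,b,c,d with a→b→c→d→a) is asymmetric. Mapping every world to a single reflexive point • is a surjective bounded morphism, and the reflexive point is not asymmetric (R•• but asymmetry requires ¬R••).
So the class is not modally definable.

No — not modally definable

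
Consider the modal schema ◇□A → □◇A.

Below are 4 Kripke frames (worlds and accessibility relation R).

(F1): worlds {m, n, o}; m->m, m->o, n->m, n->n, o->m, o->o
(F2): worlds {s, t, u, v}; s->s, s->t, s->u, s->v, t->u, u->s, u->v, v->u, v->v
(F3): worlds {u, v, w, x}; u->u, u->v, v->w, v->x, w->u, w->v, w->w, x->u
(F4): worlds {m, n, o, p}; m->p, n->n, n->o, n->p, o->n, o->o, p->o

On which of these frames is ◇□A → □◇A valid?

This is the axiom for convergence; its first-order frame correspondent is ∀x ∀y ∀z (Rxy ∧ Rxz → ∃w (Ryw ∧ Rzw)).
(F1): condition met.
(F2): fails — Rsu and Rst but u and t have no common successor.
(F3): fails — Ruv and Ruu but v and u have no common successor.
(F4): condition met.
Valid on: (F1), (F4).

(F1), (F4)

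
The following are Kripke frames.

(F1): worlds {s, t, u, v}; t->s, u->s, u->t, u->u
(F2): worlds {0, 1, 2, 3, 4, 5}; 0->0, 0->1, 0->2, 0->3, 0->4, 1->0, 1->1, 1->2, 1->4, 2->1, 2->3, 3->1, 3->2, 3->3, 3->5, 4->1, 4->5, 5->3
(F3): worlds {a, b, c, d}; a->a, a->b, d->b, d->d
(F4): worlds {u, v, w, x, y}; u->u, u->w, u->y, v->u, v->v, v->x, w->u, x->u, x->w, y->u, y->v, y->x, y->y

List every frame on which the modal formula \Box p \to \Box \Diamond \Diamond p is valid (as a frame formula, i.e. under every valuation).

Frame correspondent (Sahlqvist): \forall x \forall z (xRz \to \exists w (xRw \wedge z R^2 w)) — i.e. a generalized confluence (Geach) condition.
(F1): fails — tRs but no w with tRw and sR²w.
(F2): satisfies the condition.
(F3): fails — aRb but no w with aRw and bR²w.
(F4): satisfies the condition.

(F2), (F4)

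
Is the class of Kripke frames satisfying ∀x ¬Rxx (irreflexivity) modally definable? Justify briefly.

Modal frame validity is preserved under surjective bounded morphisms.
The 3-cycle (worlds w0,w1,w2 with w0→w1→w2→w0) is irreflexive, and the map sending every world to a single reflexive point • is a surjective bounded morphism (forth: every edge maps to (•,•); back: every world has a successor). So any modal formula valid on the 3-cycle is also valid on the reflexive point, which is not irreflexive.
So the class is not modally definable.

Not modally definable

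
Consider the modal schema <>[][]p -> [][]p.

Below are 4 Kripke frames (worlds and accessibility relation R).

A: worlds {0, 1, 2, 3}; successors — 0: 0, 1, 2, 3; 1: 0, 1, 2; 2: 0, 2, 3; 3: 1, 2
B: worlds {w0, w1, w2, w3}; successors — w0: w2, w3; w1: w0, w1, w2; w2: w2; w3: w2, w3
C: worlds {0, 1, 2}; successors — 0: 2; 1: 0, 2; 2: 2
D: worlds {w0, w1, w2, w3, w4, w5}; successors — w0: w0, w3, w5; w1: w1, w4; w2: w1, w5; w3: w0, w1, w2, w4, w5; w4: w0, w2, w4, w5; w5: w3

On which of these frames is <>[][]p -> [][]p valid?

This is the axiom for a generalized confluence (Geach) condition; its first-order frame correspondent is forall x forall y forall z ((xRy & x R^2 z) -> exists w (y R^2 w & z = w)).
A: ✓.
B: fails — w0Rw2, w0R²w3 but no w with w2R²w and w3=w.
C: ✓.
D: fails — w0Rw5, w0R²w3 but no w with w5R²w and w3=w.

A, C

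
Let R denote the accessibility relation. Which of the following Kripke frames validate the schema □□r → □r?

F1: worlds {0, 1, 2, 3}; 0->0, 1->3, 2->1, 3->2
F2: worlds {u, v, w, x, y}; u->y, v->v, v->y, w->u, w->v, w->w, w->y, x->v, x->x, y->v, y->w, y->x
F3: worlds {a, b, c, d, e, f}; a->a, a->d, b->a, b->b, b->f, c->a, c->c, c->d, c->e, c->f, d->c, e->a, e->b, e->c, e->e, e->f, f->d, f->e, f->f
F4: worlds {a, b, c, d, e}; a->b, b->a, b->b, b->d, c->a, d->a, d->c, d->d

This is the axiom for density; its first-order frame correspondent is ∀x ∀y (Rxy → ∃z (Rxz ∧ Rzy)).
F1: fails — R32 but no z with R3z and Rz2.
F2: fails — Ruy but no z with Ruz and Rzy.
F3: ✓.
F4: fails — Rca but no z with Rcz and Rza.
Valid on: F3.

F3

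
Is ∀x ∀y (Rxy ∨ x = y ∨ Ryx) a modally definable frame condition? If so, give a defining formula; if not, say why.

If a class were modally definable it would be closed under disjoint unions (Goldblatt–Thomason).
Take 3 disjoint single-world reflexive frames: each is trivially connected, but their disjoint union has 3 worlds with no edge between distinct components, so it is not connected.
Hence connectedness of R is not modally definable.

Not modally definable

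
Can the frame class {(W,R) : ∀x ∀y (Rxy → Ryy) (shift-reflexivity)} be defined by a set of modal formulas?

Yes, by □(□p → p)

This is a Sahlqvist condition; the T□ axiom □(□p → p) defines it.
Suppose □(□p→p) is valid. Take Rxy and set V(p)={w : Ryw}. Then at y, □p holds; since □(□p→p) at x, □p→p at y, so p at y, i.e. Ryy.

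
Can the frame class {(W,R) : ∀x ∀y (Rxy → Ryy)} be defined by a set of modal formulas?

This is a Sahlqvist condition; the T□ axiom □(□q → q) defines it.
Suppose □(□q→q) is valid. Take Rxy and set V(q)={w : Ryw}. Then at y, □q holds; since □(□q→q) at x, □q→q at y, so q at y, i.e. Ryy.

Yes, by □(□q → q)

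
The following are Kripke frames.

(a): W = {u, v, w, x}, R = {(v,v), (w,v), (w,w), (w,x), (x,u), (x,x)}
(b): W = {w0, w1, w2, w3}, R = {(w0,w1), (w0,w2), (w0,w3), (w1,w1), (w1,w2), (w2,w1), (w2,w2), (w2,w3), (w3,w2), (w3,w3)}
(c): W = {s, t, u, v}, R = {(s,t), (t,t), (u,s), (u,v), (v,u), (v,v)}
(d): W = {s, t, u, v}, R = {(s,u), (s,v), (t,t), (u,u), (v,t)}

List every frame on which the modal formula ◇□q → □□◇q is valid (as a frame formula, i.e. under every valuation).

Frame correspondent (Sahlqvist): ∀x ∀y ∀z ((xRy ∧ xR²z) → ∃w (yRw ∧ zRw)) — i.e. a generalized confluence (Geach) condition.
(a): fails — wRv, wR²u but no t with vRt and uRt.
(b): condition met.
(c): fails — uRs, uR²u but no w with sRw and uRw.
(d): fails — sRu, sR²t but no w with uRw and tRw.
Valid on: (b).

(b)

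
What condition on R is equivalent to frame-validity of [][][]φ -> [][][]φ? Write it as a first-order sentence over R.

forall x forall z (x R^3 z -> exists w (x R^3 w & z = w))

This is a Sahlqvist (Geach-type) schema ◇^0□^3φ → □^3◇^0φ.
Minimal-valuation argument: fix x; take any y with xR^0y and any z with xR^3z. Set V(φ) to the set of worlds R-reachable from y in exactly 3 steps. Then □^3φ holds at y, so the antecedent holds at x; validity forces ◇^0φ at z, giving a w with zR^0w and yR^3w.
First-order correspondent: forall x forall z (x R^3 z -> exists w (x R^3 w & z = w)).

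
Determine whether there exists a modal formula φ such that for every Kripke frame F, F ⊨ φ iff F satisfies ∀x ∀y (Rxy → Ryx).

This is a Sahlqvist condition; the B axiom r → □◇r defines it.

Yes, by r → □◇r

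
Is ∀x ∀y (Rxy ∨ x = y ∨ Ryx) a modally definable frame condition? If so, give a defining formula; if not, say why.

Not modally definable

Any modally definable frame class is closed under disjoint unions.
Take 2 disjoint single-world reflexive frames: each is trivially connected, but their disjoint union has 2 worlds with no edge between distinct components, so it is not connected.
So the class is not modally definable.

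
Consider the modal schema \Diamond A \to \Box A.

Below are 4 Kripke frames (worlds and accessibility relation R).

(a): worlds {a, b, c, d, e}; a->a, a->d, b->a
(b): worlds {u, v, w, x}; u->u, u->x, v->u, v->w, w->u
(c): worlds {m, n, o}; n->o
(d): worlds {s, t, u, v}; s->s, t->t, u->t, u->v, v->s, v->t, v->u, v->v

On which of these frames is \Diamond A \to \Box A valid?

(c)

This is the axiom for partial functionality; its first-order frame correspondent is \forall x \forall y \forall z (Rxy \wedge Rxz \to y = z).
(a): fails — a sees both a and d.
(b): fails — u sees both u and x.
(c): holds.
(d): fails — u sees both t and v.
Valid on: (c).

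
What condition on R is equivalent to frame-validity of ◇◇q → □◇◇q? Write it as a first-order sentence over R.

This is a Sahlqvist (Geach-type) schema ◇^2□^0q → □^1◇^2q.
Minimal-valuation argument: fix x; take any y with xR^2y and any z with xR^1z. Set V(q) to the set of worlds R-reachable from y in exactly 0 steps. Then □^0q holds at y, so the antecedent holds at x; validity forces ◇^2q at z, giving a w with zR^2w and yR^0w.
First-order correspondent: ∀x ∀y ∀z ((xR²y ∧ xRz) → ∃w (y = w ∧ zR²w)).

∀x ∀y ∀z ((xR²y ∧ xRz) → ∃w (y = w ∧ zR²w))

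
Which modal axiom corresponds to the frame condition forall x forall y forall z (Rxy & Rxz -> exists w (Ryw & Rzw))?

◇□q → □◇q

A defining formula is ◇□q → □◇q (the .2 axiom).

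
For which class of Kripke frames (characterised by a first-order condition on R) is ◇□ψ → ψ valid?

This is frame-equivalent to ψ → □◇ψ (substitute ¬ψ for ψ and contrapose).
Suppose ψ→□◇ψ is valid. Take Rxy and set V(ψ)={x}. Then ψ at x, so □◇ψ at x, so ◇ψ at y, so some z with Ryz has ψ; z=x, i.e. Ryx.
Conversely, on a frame with symmetry the schema holds at every world under every valuation.
Frame condition: ∀x ∀y (Rxy → Ryx).

Symmetry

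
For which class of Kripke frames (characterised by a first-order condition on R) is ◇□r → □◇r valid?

This is the .2 axiom.
Its frame correspondent is convergence — ∀x ∀y ∀z (Rxy ∧ Rxz → ∃w (Ryw ∧ Rzw)).

Convergence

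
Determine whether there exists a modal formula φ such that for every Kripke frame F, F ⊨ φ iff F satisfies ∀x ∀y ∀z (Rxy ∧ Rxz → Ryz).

Definable; ◇q → □◇q defines it

This is a Sahlqvist condition; the 5 axiom ◇q → □◇q defines it.
Suppose ◇q→□◇q is valid. Take Rxy, Rxz and set V(q)={y}. Then ◇q at x, so □◇q at x, so ◇q at z, so some w with Rzw has q; w=y, i.e. Rzy. By symmetry of the argument, Ryz.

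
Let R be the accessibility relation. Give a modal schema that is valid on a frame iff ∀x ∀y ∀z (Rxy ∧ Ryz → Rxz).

The condition is transitivity. The 4 schema □r → □□r defines it.
Suppose □r→□□r is valid. Take Rxy, Ryz and set V(r)={w : Rxw}. Then □r at x, so □□r at x, so □r at y, so r at z, i.e. Rxz.

□r → □□r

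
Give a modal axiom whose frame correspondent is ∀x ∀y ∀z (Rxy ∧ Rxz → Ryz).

A defining formula is ◇r → □◇r (the 5 axiom).
Suppose ◇r→□◇r is valid. Take Rxy, Rxz and set V(r)={y}. Then ◇r at x, so □◇r at x, so ◇r at z, so some w with Rzw has r; w=y, i.e. Rzy. By symmetry of the argument, Ryz.

◇r → □◇r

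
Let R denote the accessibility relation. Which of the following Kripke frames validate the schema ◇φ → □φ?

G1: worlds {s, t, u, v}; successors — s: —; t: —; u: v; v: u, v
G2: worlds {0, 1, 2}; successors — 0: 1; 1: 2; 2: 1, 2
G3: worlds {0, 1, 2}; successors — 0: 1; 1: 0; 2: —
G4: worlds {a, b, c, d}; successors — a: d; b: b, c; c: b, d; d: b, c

G3

Frame correspondent (Sahlqvist): ∀x ∀y ∀z (Rxy ∧ Rxz → y = z) — i.e. partial functionality.
G1: fails — v sees both u and v.
G2: fails — 2 sees both 1 and 2.
G3: satisfies the condition.
G4: fails — b sees both b and c.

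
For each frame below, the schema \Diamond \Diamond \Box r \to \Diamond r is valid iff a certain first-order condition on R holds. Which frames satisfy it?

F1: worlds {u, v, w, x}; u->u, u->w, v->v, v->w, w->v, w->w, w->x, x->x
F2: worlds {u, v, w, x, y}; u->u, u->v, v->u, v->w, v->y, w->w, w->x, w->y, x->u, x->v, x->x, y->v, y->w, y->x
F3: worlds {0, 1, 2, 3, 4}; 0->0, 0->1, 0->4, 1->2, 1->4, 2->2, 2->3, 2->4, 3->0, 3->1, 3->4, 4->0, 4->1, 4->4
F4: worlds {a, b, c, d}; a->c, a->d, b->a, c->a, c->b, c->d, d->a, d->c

F3

This is the axiom for a generalized confluence (Geach) condition; its first-order frame correspondent is \forall x \forall y (x R^2 y \to \exists w (yRw \wedge xRw)).
F1: fails — uR²x but no t with xRt and uRt.
F2: fails — uR²w but no t with wRt and uRt.
F3: ✓.
F4: fails — aR²b but no w with bRw and aRw.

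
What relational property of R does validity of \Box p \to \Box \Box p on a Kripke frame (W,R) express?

transitivity

Suppose □p→□□p is valid. Take Rxy, Ryz and set V(p)={w : Rxw}. Then □p at x, so □□p at x, so □p at y, so p at z, i.e. Rxz.
The converse is a direct semantic check.
Frame condition: \forall x \forall y \forall z (Rxy \wedge Ryz \to Rxz).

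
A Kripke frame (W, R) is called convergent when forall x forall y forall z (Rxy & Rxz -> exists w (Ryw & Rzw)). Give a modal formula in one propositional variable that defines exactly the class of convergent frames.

◇□s → □◇s

The condition is convergence. The .2 schema ◇□s → □◇s defines it.
Suppose ◇□s→□◇s is valid. Take Rxy, Rxz and set V(s)={w : Ryw}. Then □s at y so ◇□s at x, so □◇s at x, so ◇s at z, giving w with Rzw and Ryw.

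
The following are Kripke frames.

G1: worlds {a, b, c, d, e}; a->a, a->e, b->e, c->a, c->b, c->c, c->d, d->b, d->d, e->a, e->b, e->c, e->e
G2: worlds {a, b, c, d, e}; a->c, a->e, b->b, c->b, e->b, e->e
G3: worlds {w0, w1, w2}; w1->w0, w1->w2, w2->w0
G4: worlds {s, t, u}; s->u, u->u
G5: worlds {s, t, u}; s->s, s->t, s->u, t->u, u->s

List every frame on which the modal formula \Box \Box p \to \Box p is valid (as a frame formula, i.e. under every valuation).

G1, G4

Frame correspondent (Sahlqvist): \forall x \forall y (Rxy \to \exists z (Rxz \wedge Rzy)) — i.e. density.
G1: ✓.
G2: fails — Rac but no z with Raz and Rzc.
G3: fails — Rw1w2 but no z with Rw1z and Rzw2.
G4: ✓.
G5: fails — Rtu but no z with Rtz and Rzu.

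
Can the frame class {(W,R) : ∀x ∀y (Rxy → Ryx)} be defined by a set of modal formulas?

Yes: it is symmetry, defined by the B schema p → □◇p.
Suppose p→□◇p is valid. Take Rxy and set V(p)={x}. Then p at x, so □◇p at x, so ◇p at y, so some z with Ryz has p; z=x, i.e. Ryx.

Yes — defined by p → □◇p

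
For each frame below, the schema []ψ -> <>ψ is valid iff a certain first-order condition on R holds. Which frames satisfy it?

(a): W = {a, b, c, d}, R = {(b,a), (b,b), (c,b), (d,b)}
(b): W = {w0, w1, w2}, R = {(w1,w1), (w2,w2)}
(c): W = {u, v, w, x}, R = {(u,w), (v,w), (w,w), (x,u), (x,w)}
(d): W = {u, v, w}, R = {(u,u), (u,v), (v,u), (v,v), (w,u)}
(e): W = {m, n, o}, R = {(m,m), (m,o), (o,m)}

This is the axiom for seriality; its first-order frame correspondent is forall x exists y Rxy.
(a): fails — world a has no successor.
(b): fails — world w0 has no successor.
(c): condition met.
(d): condition met.
(e): fails — world n has no successor.

(c), (d)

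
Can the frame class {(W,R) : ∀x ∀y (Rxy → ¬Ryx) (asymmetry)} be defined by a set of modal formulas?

If a class were modally definable it would be closed under surjective bounded morphisms (Goldblatt–Thomason).
The 5-cycle (worlds s,t,u,v,w with s→t→u→v→w→s) is asymmetric. Mapping every world to a single reflexive point • is a surjective bounded morphism, and the reflexive point is not asymmetric (R•• but asymmetry requires ¬R••).
So no modal formula (or set of formulas) defines exactly the asymmetric frames.

No — not modally definable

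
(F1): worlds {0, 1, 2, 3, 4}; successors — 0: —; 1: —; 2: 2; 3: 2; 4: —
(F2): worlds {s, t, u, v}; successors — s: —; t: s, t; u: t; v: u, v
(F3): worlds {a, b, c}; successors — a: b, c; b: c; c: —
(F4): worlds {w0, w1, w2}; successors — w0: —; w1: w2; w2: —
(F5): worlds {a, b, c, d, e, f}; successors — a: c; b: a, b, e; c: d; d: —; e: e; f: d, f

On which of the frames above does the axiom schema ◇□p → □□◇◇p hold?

(F1), (F4)

The schema corresponds to a generalized confluence (Geach) condition: ∀x ∀y ∀z ((xRy ∧ xR²z) → ∃w (yRw ∧ zR²w)).
(F1): condition met.
(F2): fails — tRs, tR²s but no w with sRw and sR²w.
(F3): fails — aRb, aR²c but no w with bRw and cR²w.
(F4): condition met.
(F5): fails — aRc, aR²d but no w with cRw and dR²w.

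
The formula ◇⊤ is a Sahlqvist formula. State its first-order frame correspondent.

◇⊤ holds at w iff w has a successor, so frame-validity of ◇⊤ is exactly seriality. Equivalently via □ψ → ◇ψ:
Suppose □ψ→◇ψ is valid. At any x set V(ψ)=W. Then □ψ at x, so ◇ψ at x, so x has a successor.

seriality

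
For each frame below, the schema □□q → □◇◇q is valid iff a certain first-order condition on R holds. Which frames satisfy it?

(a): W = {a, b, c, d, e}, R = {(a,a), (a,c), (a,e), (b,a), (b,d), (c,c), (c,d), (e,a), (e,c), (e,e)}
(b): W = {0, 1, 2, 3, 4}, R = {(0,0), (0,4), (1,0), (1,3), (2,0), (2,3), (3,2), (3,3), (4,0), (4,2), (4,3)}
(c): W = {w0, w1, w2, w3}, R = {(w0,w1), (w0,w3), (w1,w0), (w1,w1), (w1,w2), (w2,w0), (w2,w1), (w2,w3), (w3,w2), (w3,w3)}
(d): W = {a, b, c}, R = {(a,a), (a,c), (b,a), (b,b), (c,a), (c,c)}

(b), (c), (d)

The schema corresponds to a generalized confluence (Geach) condition: ∀x ∀z (xRz → ∃w (xR²w ∧ zR²w)).
(a): fails — bRd but no w with bR²w and dR²w.
(b): satisfies the condition.
(c): satisfies the condition.
(d): satisfies the condition.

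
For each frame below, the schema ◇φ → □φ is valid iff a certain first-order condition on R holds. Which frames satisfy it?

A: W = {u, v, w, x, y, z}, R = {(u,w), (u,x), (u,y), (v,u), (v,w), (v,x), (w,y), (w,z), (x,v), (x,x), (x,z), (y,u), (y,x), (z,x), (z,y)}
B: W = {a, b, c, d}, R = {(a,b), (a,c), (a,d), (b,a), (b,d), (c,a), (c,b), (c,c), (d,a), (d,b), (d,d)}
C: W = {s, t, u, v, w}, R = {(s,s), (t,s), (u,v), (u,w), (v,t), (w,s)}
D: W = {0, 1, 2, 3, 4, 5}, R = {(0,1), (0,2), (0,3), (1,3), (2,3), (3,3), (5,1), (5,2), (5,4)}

The schema corresponds to partial functionality: ∀x ∀y ∀z (Rxy ∧ Rxz → y = z).
A: fails — u sees both w and x.
B: fails — a sees both b and c.
C: fails — u sees both v and w.
D: fails — 0 sees both 1 and 2.
Valid on no frame.

none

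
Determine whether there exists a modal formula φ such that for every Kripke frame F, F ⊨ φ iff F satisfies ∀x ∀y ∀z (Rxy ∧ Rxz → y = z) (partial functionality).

Yes: it is partial functionality, defined by the CD schema ◇r → □r.
Suppose ◇r→□r is valid. Take Rxy, Rxz and set V(r)={y}. Then ◇r at x, so □r at x, so r at z, i.e. z=y.

Definable; ◇r → □r defines it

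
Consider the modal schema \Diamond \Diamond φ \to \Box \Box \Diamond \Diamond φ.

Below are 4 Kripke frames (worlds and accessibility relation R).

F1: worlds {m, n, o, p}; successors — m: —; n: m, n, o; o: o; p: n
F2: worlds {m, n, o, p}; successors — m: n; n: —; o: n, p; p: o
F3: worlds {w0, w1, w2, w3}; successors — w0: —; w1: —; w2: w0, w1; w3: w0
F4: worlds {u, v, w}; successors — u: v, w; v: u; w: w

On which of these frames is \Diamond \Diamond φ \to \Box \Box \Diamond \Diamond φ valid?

This is the axiom for a generalized confluence (Geach) condition; its first-order frame correspondent is \forall x \forall y \forall z ((x R^2 y \wedge x R^2 z) \to \exists w (y = w \wedge z R^2 w)).
F1: fails — nR²m, nR²m but no w with m=w and mR²w.
F2: fails — pR²n, pR²n but no w with n=w and nR²w.
F3: satisfies the condition.
F4: fails — uR²u, uR²w but no t with u=t and wR²t.
Valid on: F3.

F3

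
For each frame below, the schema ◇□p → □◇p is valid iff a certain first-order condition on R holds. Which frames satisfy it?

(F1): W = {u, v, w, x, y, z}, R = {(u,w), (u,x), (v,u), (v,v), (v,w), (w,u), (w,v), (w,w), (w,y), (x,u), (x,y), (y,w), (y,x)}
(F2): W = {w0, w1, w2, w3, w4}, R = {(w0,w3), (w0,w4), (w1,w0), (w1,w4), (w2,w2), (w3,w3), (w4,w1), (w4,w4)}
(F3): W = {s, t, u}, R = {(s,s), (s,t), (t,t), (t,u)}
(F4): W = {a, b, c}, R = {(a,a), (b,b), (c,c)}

(F1), (F4)

The schema corresponds to convergence: ∀x ∀y ∀z (Rxy ∧ Rxz → ∃w (Ryw ∧ Rzw)).
(F1): satisfies the condition.
(F2): fails — Rw0w4 and Rw0w3 but w4 and w3 have no common successor.
(F3): fails — Rtt and Rtu but t and u have no common successor.
(F4): satisfies the condition.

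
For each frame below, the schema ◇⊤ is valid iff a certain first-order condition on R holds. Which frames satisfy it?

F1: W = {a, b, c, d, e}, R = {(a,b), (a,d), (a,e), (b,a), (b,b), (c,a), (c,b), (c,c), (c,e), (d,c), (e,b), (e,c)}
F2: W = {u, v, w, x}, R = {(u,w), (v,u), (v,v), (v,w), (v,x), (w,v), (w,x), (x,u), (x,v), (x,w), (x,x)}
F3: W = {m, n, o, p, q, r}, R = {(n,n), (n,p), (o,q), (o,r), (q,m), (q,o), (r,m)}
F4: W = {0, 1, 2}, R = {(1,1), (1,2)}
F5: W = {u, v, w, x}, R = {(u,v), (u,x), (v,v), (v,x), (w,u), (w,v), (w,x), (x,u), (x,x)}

Frame correspondent (Sahlqvist): ∀x ∃y Rxy — i.e. seriality.
F1: holds.
F2: holds.
F3: fails — world m has no successor.
F4: fails — world 0 has no successor.
F5: holds.
Valid on: F1, F2, F5.

F1, F2, F5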